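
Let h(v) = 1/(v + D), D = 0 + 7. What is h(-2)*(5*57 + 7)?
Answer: 292/5 ≈ 58.400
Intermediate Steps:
D = 7
h(v) = 1/(7 + v) (h(v) = 1/(v + 7) = 1/(7 + v))
h(-2)*(5*57 + 7) = (5*57 + 7)/(7 - 2) = (285 + 7)/5 = (⅕)*292 = 292/5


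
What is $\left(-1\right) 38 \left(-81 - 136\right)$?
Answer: $8246$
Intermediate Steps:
$\left(-1\right) 38 \left(-81 - 136\right) = \left(-38\right) \left(-217\right) = 8246$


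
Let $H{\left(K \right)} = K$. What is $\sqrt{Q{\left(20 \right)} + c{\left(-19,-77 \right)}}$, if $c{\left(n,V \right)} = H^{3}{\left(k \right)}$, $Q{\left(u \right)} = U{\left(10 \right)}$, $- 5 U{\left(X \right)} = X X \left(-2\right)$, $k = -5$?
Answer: $i \sqrt{85} \approx 9.2195 i$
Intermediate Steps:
$U{\left(X \right)} = \frac{2 X^{2}}{5}$ ($U{\left(X \right)} = - \frac{X X \left(-2\right)}{5} = - \frac{X^{2} \left(-2\right)}{5} = - \frac{\left(-2\right) X^{2}}{5} = \frac{2 X^{2}}{5}$)
$Q{\left(u \right)} = 40$ ($Q{\left(u \right)} = \frac{2 \cdot 10^{2}}{5} = \frac{2}{5} \cdot 100 = 40$)
$c{\left(n,V \right)} = -125$ ($c{\left(n,V \right)} = \left(-5\right)^{3} = -125$)
$\sqrt{Q{\left(20 \right)} + c{\left(-19,-77 \right)}} = \sqrt{40 - 125} = \sqrt{-85} = i \sqrt{85}$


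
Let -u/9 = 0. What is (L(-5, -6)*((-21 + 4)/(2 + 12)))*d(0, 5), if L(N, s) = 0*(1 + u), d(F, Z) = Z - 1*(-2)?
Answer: 0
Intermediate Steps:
u = 0 (u = -9*0 = 0)
d(F, Z) = 2 + Z (d(F, Z) = Z + 2 = 2 + Z)
L(N, s) = 0 (L(N, s) = 0*(1 + 0) = 0*1 = 0)
(L(-5, -6)*((-21 + 4)/(2 + 12)))*d(0, 5) = (0*((-21 + 4)/(2 + 12)))*(2 + 5) = (0*(-17/14))*7 = 0*7 = 0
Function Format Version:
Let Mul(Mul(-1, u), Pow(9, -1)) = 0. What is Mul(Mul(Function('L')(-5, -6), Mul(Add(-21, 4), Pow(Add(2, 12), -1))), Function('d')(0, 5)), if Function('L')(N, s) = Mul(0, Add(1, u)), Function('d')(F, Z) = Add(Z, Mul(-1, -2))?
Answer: 0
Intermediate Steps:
u = 0 (u = Mul(-9, 0) = 0)
Function('d')(F, Z) = Add(2, Z) (Function('d')(F, Z) = Add(Z, 2) = Add(2, Z))
Function('L')(N, s) = 0 (Function('L')(N, s) = Mul(0, Add(1, 0)) = Mul(0, 1) = 0)
Mul(Mul(Function('L')(-5, -6), Mul(Add(-21, 4), Pow(Add(2, 12), -1))), Function('d')(0, 5)) = Mul(Mul(0, Mul(Add(-21, 4), Pow(Add(2, 12), -1))), Add(2, 5)) = Mul(Mul(0, Mul(-17, Pow(14, -1))), 7) = Mul(Mul(0, Mul(-17, Rational(1, 14))), 7) = Mul(Mul(0, Rational(-17, 14)), 7) = Mul(0, 7) = 0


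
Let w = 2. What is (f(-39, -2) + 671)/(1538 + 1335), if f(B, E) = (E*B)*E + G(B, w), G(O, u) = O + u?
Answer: 478/2873 ≈ 0.16638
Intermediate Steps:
f(B, E) = 2 + B + B*E**2 (f(B, E) = (E*B)*E + (B + 2) = (B*E)*E + (2 + B) = B*E**2 + (2 + B) = 2 + B + B*E**2)
(f(-39, -2) + 671)/(1538 + 1335) = ((2 - 39 - 39*(-2)**2) + 671)/(1538 + 1335) = ((2 - 39 - 39*4) + 671)/2873 = ((2 - 39 - 156) + 671)*(1/2873) = (-193 + 671)*(1/2873) = 478*(1/2873) = 478/2873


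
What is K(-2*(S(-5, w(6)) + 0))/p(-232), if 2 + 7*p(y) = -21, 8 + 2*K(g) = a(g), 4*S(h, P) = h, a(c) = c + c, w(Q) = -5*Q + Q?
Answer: 21/46 ≈ 0.45652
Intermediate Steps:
w(Q) = -4*Q
a(c) = 2*c
S(h, P) = h/4
K(g) = -4 + g (K(g) = -4 + (2*g)/2 = -4 + g)
p(y) = -23/7 (p(y) = -2/7 + (1/7)*(-21) = -2/7 - 3 = -23/7)
K(-2*(S(-5, w(6)) + 0))/p(-232) = (-4 - 2*((1/4)*(-5) + 0))/(-23/7) = (-4 - 2*(-5/4 + 0))*(-7/23) = (-4 - 2*(-5/4))*(-7/23) = (-4 + 5/2)*(-7/23) = -3/2*(-7/23) = 21/46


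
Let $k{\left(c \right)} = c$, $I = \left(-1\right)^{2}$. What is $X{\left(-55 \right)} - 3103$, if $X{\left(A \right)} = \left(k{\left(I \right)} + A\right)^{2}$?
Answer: $-187$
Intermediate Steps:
$I = 1$
$X{\left(A \right)} = \left(1 + A\right)^{2}$
$X{\left(-55 \right)} - 3103 = \left(1 - 55\right)^{2} - 3103 = \left(-54\right)^{2} - 3103 = 2916 - 3103 = -187$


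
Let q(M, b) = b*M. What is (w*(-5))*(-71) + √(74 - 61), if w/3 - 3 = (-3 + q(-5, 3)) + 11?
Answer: -4260 + √13 ≈ -4256.4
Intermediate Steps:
q(M, b) = M*b
w = -12 (w = 9 + 3*((-3 - 5*3) + 11) = 9 + 3*((-3 - 15) + 11) = 9 + 3*(-18 + 11) = 9 + 3*(-7) = 9 - 21 = -12)
(w*(-5))*(-71) + √(74 - 61) = -12*(-5)*(-71) + √(74 - 61) = 60*(-71) + √13 = -4260 + √13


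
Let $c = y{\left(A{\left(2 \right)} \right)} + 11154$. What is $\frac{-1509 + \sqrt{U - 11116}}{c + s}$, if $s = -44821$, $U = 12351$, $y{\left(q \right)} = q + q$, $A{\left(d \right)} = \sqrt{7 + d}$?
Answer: $\frac{1509}{33661} - \frac{\sqrt{1235}}{33661} \approx 0.043785$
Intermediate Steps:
$y{\left(q \right)} = 2 q$
$c = 11160$ ($c = 2 \sqrt{7 + 2} + 11154 = 2 \sqrt{9} + 11154 = 2 \cdot 3 + 11154 = 6 + 11154 = 11160$)
$\frac{-1509 + \sqrt{U - 11116}}{c + s} = \frac{-1509 + \sqrt{12351 - 11116}}{11160 - 44821} = \frac{-1509 + \sqrt{1235}}{-33661} = \left(-1509 + \sqrt{1235}\right) \left(- \frac{1}{33661}\right) = \frac{1509}{33661} - \frac{\sqrt{1235}}{33661}$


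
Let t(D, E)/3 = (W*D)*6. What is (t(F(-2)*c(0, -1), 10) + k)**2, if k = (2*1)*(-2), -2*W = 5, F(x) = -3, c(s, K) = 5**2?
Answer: 11363641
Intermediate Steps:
c(s, K) = 25
W = -5/2 (W = -1/2*5 = -5/2 ≈ -2.5000)
t(D, E) = -45*D (t(D, E) = 3*(-5*D/2*6) = 3*(-15*D) = -45*D)
k = -4 (k = 2*(-2) = -4)
(t(F(-2)*c(0, -1), 10) + k)**2 = (-(-135)*25 - 4)**2 = (-45*(-75) - 4)**2 = (3375 - 4)**2 = 3371**2 = 11363641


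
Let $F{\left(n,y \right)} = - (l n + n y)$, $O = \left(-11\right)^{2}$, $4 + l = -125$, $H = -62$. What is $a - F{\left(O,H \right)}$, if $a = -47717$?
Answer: $-70828$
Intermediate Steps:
$l = -129$ ($l = -4 - 125 = -129$)
$O = 121$
$F{\left(n,y \right)} = 129 n - n y$ ($F{\left(n,y \right)} = - (- 129 n + n y) = 129 n - n y$)
$a - F{\left(O,H \right)} = -47717 - 121 \left(129 - -62\right) = -47717 - 121 \left(129 + 62\right) = -47717 - 121 \cdot 191 = -47717 - 23111 = -70828$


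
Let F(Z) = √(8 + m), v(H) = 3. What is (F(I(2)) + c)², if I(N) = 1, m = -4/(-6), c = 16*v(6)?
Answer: (144 + √78)²/9 ≈ 2595.3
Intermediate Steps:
c = 48 (c = 16*3 = 48)
m = ⅔ (m = -4*(-⅙) = ⅔ ≈ 0.66667)
F(Z) = √78/3 (F(Z) = √(8 + ⅔) = √(26/3) = √78/3)
(F(I(2)) + c)² = (√78/3 + 48)² = (48 + √78/3)²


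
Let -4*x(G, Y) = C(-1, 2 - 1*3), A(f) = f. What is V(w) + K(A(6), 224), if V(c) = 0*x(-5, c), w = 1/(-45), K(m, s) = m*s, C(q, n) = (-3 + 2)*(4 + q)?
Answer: 1344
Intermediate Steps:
C(q, n) = -4 - q (C(q, n) = -(4 + q) = -4 - q)
w = -1/45 ≈ -0.022222
x(G, Y) = 3/4 (x(G, Y) = -(-4 - 1*(-1))/4 = -(-4 + 1)/4 = -1/4*(-3) = 3/4)
V(c) = 0 (V(c) = 0*(3/4) = 0)
V(w) + K(A(6), 224) = 0 + 6*224 = 0 + 1344 = 1344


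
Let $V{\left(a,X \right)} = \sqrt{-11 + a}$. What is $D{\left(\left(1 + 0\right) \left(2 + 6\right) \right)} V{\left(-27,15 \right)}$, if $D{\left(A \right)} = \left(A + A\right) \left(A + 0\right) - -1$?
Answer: $129 i \sqrt{38} \approx 795.21 i$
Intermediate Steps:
$D{\left(A \right)} = 1 + 2 A^{2}$ ($D{\left(A \right)} = 2 A A + 1 = 2 A^{2} + 1 = 1 + 2 A^{2}$)
$D{\left(\left(1 + 0\right) \left(2 + 6\right) \right)} V{\left(-27,15 \right)} = \left(1 + 2 \left(\left(1 + 0\right) \left(2 + 6\right)\right)^{2}\right) \sqrt{-11 - 27} = \left(1 + 2 \left(1 \cdot 8\right)^{2}\right) \sqrt{-38} = \left(1 + 2 \cdot 8^{2}\right) i \sqrt{38} = \left(1 + 2 \cdot 64\right) i \sqrt{38} = \left(1 + 128\right) i \sqrt{38} = 129 i \sqrt{38}$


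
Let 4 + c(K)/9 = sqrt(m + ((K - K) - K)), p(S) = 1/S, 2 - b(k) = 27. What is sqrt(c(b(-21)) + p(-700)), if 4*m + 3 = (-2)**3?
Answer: sqrt(-176407 + 22050*sqrt(89))/70 ≈ 2.5400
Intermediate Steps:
m = -11/4 (m = -3/4 + (1/4)*(-2)**3 = -3/4 + (1/4)*(-8) = -3/4 - 2 = -11/4 ≈ -2.7500)
b(k) = -25 (b(k) = 2 - 1*27 = 2 - 27 = -25)
c(K) = -36 + 9*sqrt(-11/4 - K) (c(K) = -36 + 9*sqrt(-11/4 + ((K - K) - K)) = -36 + 9*sqrt(-11/4 + (0 - K)) = -36 + 9*sqrt(-11/4 - K))
sqrt(c(b(-21)) + p(-700)) = sqrt((-36 + 9*sqrt(-11 - 4*(-25))/2) + 1/(-700)) = sqrt((-36 + 9*sqrt(-11 + 100)/2) - 1/700) = sqrt((-36 + 9*sqrt(89)/2) - 1/700) = sqrt(-25201/700 + 9*sqrt(89)/2)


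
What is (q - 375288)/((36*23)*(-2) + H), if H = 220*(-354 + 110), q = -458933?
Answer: 834221/55336 ≈ 15.076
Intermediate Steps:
H = -53680 (H = 220*(-244) = -53680)
(q - 375288)/((36*23)*(-2) + H) = (-458933 - 375288)/((36*23)*(-2) - 53680) = -834221/(828*(-2) - 53680) = -834221/(-1656 - 53680) = -834221/(-55336) = -834221*(-1/55336) = 834221/55336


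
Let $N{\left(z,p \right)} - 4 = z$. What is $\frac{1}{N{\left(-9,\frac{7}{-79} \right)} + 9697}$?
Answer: $\frac{1}{9692} \approx 0.00010318$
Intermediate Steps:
$N{\left(z,p \right)} = 4 + z$
$\frac{1}{N{\left(-9,\frac{7}{-79} \right)} + 9697} = \frac{1}{\left(4 - 9\right) + 9697} = \frac{1}{-5 + 9697} = \frac{1}{9692}$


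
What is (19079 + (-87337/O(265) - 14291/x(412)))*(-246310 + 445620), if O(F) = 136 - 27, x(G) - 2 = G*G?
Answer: 1773748774672825/486903 ≈ 3.6429e+9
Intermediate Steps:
x(G) = 2 + G² (x(G) = 2 + G*G = 2 + G²)
O(F) = 109
(19079 + (-87337/O(265) - 14291/x(412)))*(-246310 + 445620) = (19079 + (-87337/109 - 14291/(2 + 412²)))*(-246310 + 445620) = (19079 + (-87337*1/109 - 14291/(2 + 169744)))*199310 = (19079 + (-87337/109 - 14291/169746))*199310 = (19079 - 14826664121/18502314)*199310 = (338178984685/18502314)*199310 = 1773748774672825/486903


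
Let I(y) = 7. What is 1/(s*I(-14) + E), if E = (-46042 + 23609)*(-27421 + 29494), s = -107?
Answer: -1/46504358 ≈ -2.1503e-8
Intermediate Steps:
E = -46503609 (E = -22433*2073 = -46503609)
1/(s*I(-14) + E) = 1/(-107*7 - 46503609) = 1/(-749 - 46503609) = 1/(-46504358) = -1/46504358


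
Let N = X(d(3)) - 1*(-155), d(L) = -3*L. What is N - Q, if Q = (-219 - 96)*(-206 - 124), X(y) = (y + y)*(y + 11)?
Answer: -103831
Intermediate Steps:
X(y) = 2*y*(11 + y) (X(y) = (2*y)*(11 + y) = 2*y*(11 + y))
Q = 103950 (Q = -315*(-330) = 103950)
N = 119 (N = 2*(-3*3)*(11 - 3*3) - 1*(-155) = 2*(-9)*(11 - 9) + 155 = 2*(-9)*2 + 155 = -36 + 155 = 119)
N - Q = 119 - 1*103950 = 119 - 103950 = -103831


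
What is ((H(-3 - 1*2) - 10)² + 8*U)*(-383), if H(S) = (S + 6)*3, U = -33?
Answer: 82345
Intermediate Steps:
H(S) = 18 + 3*S (H(S) = (6 + S)*3 = 18 + 3*S)
((H(-3 - 1*2) - 10)² + 8*U)*(-383) = (((18 + 3*(-3 - 1*2)) - 10)² + 8*(-33))*(-383) = (((18 + 3*(-3 - 2)) - 10)² - 264)*(-383) = (((18 + 3*(-5)) - 10)² - 264)*(-383) = (((18 - 15) - 10)² - 264)*(-383) = ((3 - 10)² - 264)*(-383) = ((-7)² - 264)*(-383) = (49 - 264)*(-383) = -215*(-383) = 82345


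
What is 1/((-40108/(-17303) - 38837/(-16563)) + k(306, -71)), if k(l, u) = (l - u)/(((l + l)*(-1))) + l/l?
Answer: 58464276156/295055822465 ≈ 0.19815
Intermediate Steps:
k(l, u) = 1 - (l - u)/(2*l) (k(l, u) = (l - u)/(((2*l)*(-1))) + 1 = (l - u)/((-2*l)) + 1 = (l - u)*(-1/(2*l)) + 1 = -(l - u)/(2*l) + 1 = 1 - (l - u)/(2*l))
1/((-40108/(-17303) - 38837/(-16563)) + k(306, -71)) = 1/((-40108/(-17303) - 38837/(-16563)) + (1/2)*(306 - 71)/306) = 1/((-40108*(-1/17303) - 38837*(-1/16563)) + (1/2)*(1/306)*235) = 1/((40108/17303 + 38837/16563) + 235/612) = 1/(1336305415/286589589 + 235/612) = 1/(295055822465/58464276156) = 58464276156/295055822465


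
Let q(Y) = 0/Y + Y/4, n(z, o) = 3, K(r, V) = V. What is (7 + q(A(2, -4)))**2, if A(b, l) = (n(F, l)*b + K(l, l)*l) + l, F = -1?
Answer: 529/4 ≈ 132.25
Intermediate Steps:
A(b, l) = l + l**2 + 3*b (A(b, l) = (3*b + l*l) + l = (3*b + l**2) + l = (l**2 + 3*b) + l = l + l**2 + 3*b)
q(Y) = Y/4 (q(Y) = 0 + Y*(1/4) = 0 + Y/4 = Y/4)
(7 + q(A(2, -4)))**2 = (7 + (-4 + (-4)**2 + 3*2)/4)**2 = (7 + (-4 + 16 + 6)/4)**2 = (7 + (1/4)*18)**2 = (7 + 9/2)**2 = (23/2)**2 = 529/4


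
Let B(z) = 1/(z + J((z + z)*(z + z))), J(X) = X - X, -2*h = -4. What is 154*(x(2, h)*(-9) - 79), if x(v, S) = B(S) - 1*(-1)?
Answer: -14245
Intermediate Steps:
h = 2 (h = -½*(-4) = 2)
J(X) = 0
B(z) = 1/z (B(z) = 1/(z + 0) = 1/z)
x(v, S) = 1 + 1/S (x(v, S) = 1/S - 1*(-1) = 1/S + 1 = 1 + 1/S)
154*(x(2, h)*(-9) - 79) = 154*(((1 + 2)/2)*(-9) - 79) = 154*(((½)*3)*(-9) - 79) = 154*((3/2)*(-9) - 79) = 154*(-27/2 - 79) = 154*(-185/2) = -14245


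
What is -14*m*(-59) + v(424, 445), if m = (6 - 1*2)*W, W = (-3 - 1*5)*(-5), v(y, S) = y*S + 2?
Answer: 320842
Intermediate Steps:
v(y, S) = 2 + S*y (v(y, S) = S*y + 2 = 2 + S*y)
W = 40 (W = (-3 - 5)*(-5) = -8*(-5) = 40)
m = 160 (m = (6 - 1*2)*40 = (6 - 2)*40 = 4*40 = 160)
-14*m*(-59) + v(424, 445) = -14*160*(-59) + (2 + 445*424) = -2240*(-59) + (2 + 188680) = 132160 + 188682 = 320842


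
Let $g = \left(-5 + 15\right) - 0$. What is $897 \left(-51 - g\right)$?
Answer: $-54717$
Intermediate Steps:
$g = 10$ ($g = 10 + 0 = 10$)
$897 \left(-51 - g\right) = 897 \left(-51 - 10\right) = 897 \left(-61\right) = -54717$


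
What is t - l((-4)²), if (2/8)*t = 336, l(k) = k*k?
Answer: 1088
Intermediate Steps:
l(k) = k²
t = 1344 (t = 4*336 = 1344)
t - l((-4)²) = 1344 - ((-4)²)² = 1344 - 1*16² = 1344 - 1*256 = 1344 - 256 = 1088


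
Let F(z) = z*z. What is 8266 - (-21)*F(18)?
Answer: 15070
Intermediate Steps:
F(z) = z²
8266 - (-21)*F(18) = 8266 - (-21)*18² = 8266 - (-21)*324 = 8266 - 1*(-6804) = 8266 + 6804 = 15070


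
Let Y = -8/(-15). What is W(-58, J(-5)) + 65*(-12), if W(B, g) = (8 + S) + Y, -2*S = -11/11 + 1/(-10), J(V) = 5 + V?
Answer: -9251/12 ≈ -770.92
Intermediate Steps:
S = 11/20 (S = -(-11/11 + 1/(-10))/2 = -(-11*1/11 + 1*(-1/10))/2 = -(-1 - 1/10)/2 = -1/2*(-11/10) = 11/20 ≈ 0.55000)
Y = 8/15 (Y = -8*(-1/15) = 8/15 ≈ 0.53333)
W(B, g) = 109/12 (W(B, g) = (8 + 11/20) + 8/15 = 171/20 + 8/15 = 109/12)
W(-58, J(-5)) + 65*(-12) = 109/12 + 65*(-12) = 109/12 - 780 = -9251/12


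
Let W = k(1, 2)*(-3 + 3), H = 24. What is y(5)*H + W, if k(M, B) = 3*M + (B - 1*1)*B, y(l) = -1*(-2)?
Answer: 48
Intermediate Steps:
y(l) = 2
k(M, B) = 3*M + B*(-1 + B) (k(M, B) = 3*M + (B - 1)*B = 3*M + (-1 + B)*B = 3*M + B*(-1 + B))
W = 0 (W = (2**2 - 1*2 + 3*1)*(-3 + 3) = (4 - 2 + 3)*0 = 5*0 = 0)
y(5)*H + W = 2*24 + 0 = 48 + 0 = 48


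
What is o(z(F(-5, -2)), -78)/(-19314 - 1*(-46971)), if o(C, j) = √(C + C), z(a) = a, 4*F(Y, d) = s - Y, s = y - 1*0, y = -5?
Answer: 0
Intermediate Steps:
s = -5 (s = -5 - 1*0 = -5 + 0 = -5)
F(Y, d) = -5/4 - Y/4 (F(Y, d) = (-5 - Y)/4 = -5/4 - Y/4)
o(C, j) = √2*√C (o(C, j) = √(2*C) = √2*√C)
o(z(F(-5, -2)), -78)/(-19314 - 1*(-46971)) = (√2*√(-5/4 - ¼*(-5)))/(-19314 - 1*(-46971)) = (√2*√(-5/4 + 5/4))/(-19314 + 46971) = (√2*√0)/27657 = (√2*0)*(1/27657) = 0*(1/27657) = 0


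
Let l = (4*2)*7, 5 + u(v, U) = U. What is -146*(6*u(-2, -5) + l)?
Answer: 584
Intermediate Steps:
u(v, U) = -5 + U
l = 56 (l = 8*7 = 56)
-146*(6*u(-2, -5) + l) = -146*(6*(-5 - 5) + 56) = -146*(6*(-10) + 56) = -146*(-60 + 56) = -146*(-4) = 584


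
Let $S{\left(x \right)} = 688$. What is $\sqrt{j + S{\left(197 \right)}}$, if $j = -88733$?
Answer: $i \sqrt{88045} \approx 296.72 i$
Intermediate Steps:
$\sqrt{j + S{\left(197 \right)}} = \sqrt{-88733 + 688} = \sqrt{-88045} = i \sqrt{88045}$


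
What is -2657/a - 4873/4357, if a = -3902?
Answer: -7437897/17001014 ≈ -0.43750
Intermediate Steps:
-2657/a - 4873/4357 = -2657/(-3902) - 4873/4357 = -2657*(-1/3902) - 4873*1/4357 = 2657/3902 - 4873/4357 = -7437897/17001014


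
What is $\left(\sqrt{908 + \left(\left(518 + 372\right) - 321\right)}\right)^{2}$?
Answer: $1477$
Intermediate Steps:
$\left(\sqrt{908 + \left(\left(518 + 372\right) - 321\right)}\right)^{2} = \left(\sqrt{908 + \left(890 - 321\right)}\right)^{2} = \left(\sqrt{908 + 569}\right)^{2} = \left(\sqrt{1477}\right)^{2} = 1477$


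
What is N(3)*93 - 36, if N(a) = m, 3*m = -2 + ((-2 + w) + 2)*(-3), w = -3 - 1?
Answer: 274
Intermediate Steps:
w = -4
m = 10/3 (m = (-2 + ((-2 - 4) + 2)*(-3))/3 = (-2 + (-6 + 2)*(-3))/3 = (-2 - 4*(-3))/3 = (-2 + 12)/3 = (⅓)*10 = 10/3 ≈ 3.3333)
N(a) = 10/3
N(3)*93 - 36 = (10/3)*93 - 36 = 310 - 36 = 274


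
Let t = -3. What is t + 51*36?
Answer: 1833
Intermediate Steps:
t + 51*36 = -3 + 51*36 = -3 + 1836 = 1833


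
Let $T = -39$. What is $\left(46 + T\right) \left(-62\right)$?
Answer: $-434$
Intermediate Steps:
$\left(46 + T\right) \left(-62\right) = \left(46 - 39\right) \left(-62\right) = 7 \left(-62\right) = -434$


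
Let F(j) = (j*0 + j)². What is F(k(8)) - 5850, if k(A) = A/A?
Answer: -5849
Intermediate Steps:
k(A) = 1
F(j) = j² (F(j) = (0 + j)² = j²)
F(k(8)) - 5850 = 1² - 5850 = 1 - 5850 = -5849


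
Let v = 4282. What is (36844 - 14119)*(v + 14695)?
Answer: 431252325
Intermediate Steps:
(36844 - 14119)*(v + 14695) = (36844 - 14119)*(4282 + 14695) = 22725*18977 = 431252325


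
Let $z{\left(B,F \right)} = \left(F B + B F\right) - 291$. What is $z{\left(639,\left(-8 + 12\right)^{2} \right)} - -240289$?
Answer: $260446$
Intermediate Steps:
$z{\left(B,F \right)} = -291 + 2 B F$ ($z{\left(B,F \right)} = \left(B F + B F\right) - 291 = 2 B F - 291 = -291 + 2 B F$)
$z{\left(639,\left(-8 + 12\right)^{2} \right)} - -240289 = \left(-291 + 2 \cdot 639 \left(-8 + 12\right)^{2}\right) - -240289 = \left(-291 + 2 \cdot 639 \cdot 4^{2}\right) + 240289 = \left(-291 + 2 \cdot 639 \cdot 16\right) + 240289 = \left(-291 + 20448\right) + 240289 = 20157 + 240289 = 260446$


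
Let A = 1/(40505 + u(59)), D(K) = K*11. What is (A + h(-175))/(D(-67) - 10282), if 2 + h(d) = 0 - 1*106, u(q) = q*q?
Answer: 4750487/484681734 ≈ 0.0098013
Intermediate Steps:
u(q) = q²
D(K) = 11*K
h(d) = -108 (h(d) = -2 + (0 - 1*106) = -2 + (0 - 106) = -2 - 106 = -108)
A = 1/43986 (A = 1/(40505 + 59²) = 1/(40505 + 3481) = 1/43986 ≈ 2.2735e-5)
(A + h(-175))/(D(-67) - 10282) = (1/43986 - 108)/(11*(-67) - 10282) = -4750487/(43986*(-737 - 10282)) = -4750487/43986/(-11019) = -4750487/43986*(-1/11019) = 4750487/484681734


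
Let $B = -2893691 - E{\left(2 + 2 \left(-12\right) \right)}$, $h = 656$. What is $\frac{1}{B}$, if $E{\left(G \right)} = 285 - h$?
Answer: $- \frac{1}{2893320} \approx -3.4562 \cdot 10^{-7}$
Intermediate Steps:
$E{\left(G \right)} = -371$ ($E{\left(G \right)} = 285 - 656 = -371$)
$B = -2893320$ ($B = -2893691 - -371 = -2893691 + 371 = -2893320$)
$\frac{1}{B} = \frac{1}{-2893320} = - \frac{1}{2893320}$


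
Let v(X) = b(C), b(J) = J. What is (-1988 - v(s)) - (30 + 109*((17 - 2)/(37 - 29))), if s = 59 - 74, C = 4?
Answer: -17811/8 ≈ -2226.4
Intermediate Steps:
s = -15
v(X) = 4
(-1988 - v(s)) - (30 + 109*((17 - 2)/(37 - 29))) = (-1988 - 1*4) - (30 + 109*((17 - 2)/(37 - 29))) = (-1988 - 4) - (30 + 109*(15/8)) = -1992 - (30 + 109*(15*(⅛))) = -1992 - (30 + 109*(15/8)) = -1992 - (30 + 1635/8) = -1992 - 1*1875/8 = -1992 - 1875/8 = -17811/8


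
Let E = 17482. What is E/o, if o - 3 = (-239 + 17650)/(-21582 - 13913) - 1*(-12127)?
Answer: 620523590/430536939 ≈ 1.4413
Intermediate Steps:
o = 430536939/35495 (o = 3 + ((-239 + 17650)/(-21582 - 13913) - 1*(-12127)) = 3 + (17411/(-35495) + 12127) = 3 + (17411*(-1/35495) + 12127) = 3 + (-17411/35495 + 12127) = 3 + 430430454/35495 = 430536939/35495 ≈ 12130.)
E/o = 17482/(430536939/35495) = 17482*(35495/430536939) = 620523590/430536939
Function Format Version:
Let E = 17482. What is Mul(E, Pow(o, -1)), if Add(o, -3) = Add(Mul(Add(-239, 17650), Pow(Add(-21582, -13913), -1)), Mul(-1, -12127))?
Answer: Rational(620523590, 430536939) ≈ 1.4413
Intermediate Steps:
o = Rational(430536939, 35495) (o = Add(3, Add(Mul(Add(-239, 17650), Pow(Add(-21582, -13913), -1)), Mul(-1, -12127))) = Add(3, Add(Mul(17411, Pow(-35495, -1)), 12127)) = Add(3, Add(Mul(17411, Rational(-1, 35495)), 12127)) = Add(3, Add(Rational(-17411, 35495), 12127)) = Add(3, Rational(430430454, 35495)) = Rational(430536939, 35495) ≈ 12130.)
Mul(E, Pow(o, -1)) = Mul(17482, Pow(Rational(430536939, 35495), -1)) = Mul(17482, Rational(35495, 430536939)) = Rational(620523590, 430536939)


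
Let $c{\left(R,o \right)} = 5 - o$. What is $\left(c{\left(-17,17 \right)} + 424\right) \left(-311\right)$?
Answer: $-128132$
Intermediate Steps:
$\left(c{\left(-17,17 \right)} + 424\right) \left(-311\right) = \left(\left(5 - 17\right) + 424\right) \left(-311\right) = \left(-12 + 424\right) \left(-311\right) = 412 \left(-311\right) = -128132$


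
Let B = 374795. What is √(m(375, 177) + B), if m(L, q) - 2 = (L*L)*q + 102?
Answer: 2*√6316381 ≈ 5026.5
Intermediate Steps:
m(L, q) = 104 + q*L² (m(L, q) = 2 + ((L*L)*q + 102) = 2 + (L²*q + 102) = 2 + (q*L² + 102) = 2 + (102 + q*L²) = 104 + q*L²)
√(m(375, 177) + B) = √((104 + 177*375²) + 374795) = √((104 + 177*140625) + 374795) = √((104 + 24890625) + 374795) = √(24890729 + 374795) = √25265524 = 2*√6316381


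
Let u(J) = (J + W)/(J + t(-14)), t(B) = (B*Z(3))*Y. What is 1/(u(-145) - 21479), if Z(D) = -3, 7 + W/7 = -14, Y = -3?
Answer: -271/5820517 ≈ -4.6559e-5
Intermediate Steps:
W = -147 (W = -49 + 7*(-14) = -49 - 98 = -147)
t(B) = 9*B (t(B) = (B*(-3))*(-3) = -3*B*(-3) = 9*B)
u(J) = (-147 + J)/(-126 + J) (u(J) = (J - 147)/(J + 9*(-14)) = (-147 + J)/(J - 126) = (-147 + J)/(-126 + J))
1/(u(-145) - 21479) = 1/((-147 - 145)/(-126 - 145) - 21479) = 1/(-292/(-271) - 21479) = 1/(-1/271*(-292) - 21479) = 1/(292/271 - 21479) = 1/(-5820517/271) = -271/5820517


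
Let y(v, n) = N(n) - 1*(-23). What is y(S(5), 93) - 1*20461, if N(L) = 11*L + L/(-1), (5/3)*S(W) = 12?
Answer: -19508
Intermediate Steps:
S(W) = 36/5 (S(W) = (⅗)*12 = 36/5)
N(L) = 10*L (N(L) = 11*L + L*(-1) = 11*L - L = 10*L)
y(v, n) = 23 + 10*n (y(v, n) = 10*n - 1*(-23) = 10*n + 23 = 23 + 10*n)
y(S(5), 93) - 1*20461 = (23 + 10*93) - 1*20461 = (23 + 930) - 20461 = 953 - 20461 = -19508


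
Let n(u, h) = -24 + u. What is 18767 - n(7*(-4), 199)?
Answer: 18819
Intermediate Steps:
18767 - n(7*(-4), 199) = 18767 - (-24 + 7*(-4)) = 18767 - (-24 - 28) = 18767 - 1*(-52) = 18767 + 52 = 18819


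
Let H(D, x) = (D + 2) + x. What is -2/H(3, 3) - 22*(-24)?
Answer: 2111/4 ≈ 527.75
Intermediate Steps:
H(D, x) = 2 + D + x (H(D, x) = (2 + D) + x = 2 + D + x)
-2/H(3, 3) - 22*(-24) = -2/(2 + 3 + 3) - 22*(-24) = -2/8 + 528 = -2*⅛ + 528 = -¼ + 528 = 2111/4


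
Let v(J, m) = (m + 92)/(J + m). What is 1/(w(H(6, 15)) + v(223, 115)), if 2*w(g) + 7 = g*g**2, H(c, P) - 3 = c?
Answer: 338/122225 ≈ 0.0027654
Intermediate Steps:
H(c, P) = 3 + c
v(J, m) = (92 + m)/(J + m)
w(g) = -7/2 + g**3/2 (w(g) = -7/2 + (g*g**2)/2 = -7/2 + g**3/2)
1/(w(H(6, 15)) + v(223, 115)) = 1/((-7/2 + (3 + 6)**3/2) + (92 + 115)/(223 + 115)) = 1/((-7/2 + (1/2)*9**3) + 207/338) = 1/((-7/2 + (1/2)*729) + (1/338)*207) = 1/((-7/2 + 729/2) + 207/338) = 1/(361 + 207/338) = 1/(122225/338) = 338/122225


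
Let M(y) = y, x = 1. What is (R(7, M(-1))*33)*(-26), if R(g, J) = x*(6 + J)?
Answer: -4290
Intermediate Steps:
R(g, J) = 6 + J (R(g, J) = 1*(6 + J) = 6 + J)
(R(7, M(-1))*33)*(-26) = ((6 - 1)*33)*(-26) = (5*33)*(-26) = 165*(-26) = -4290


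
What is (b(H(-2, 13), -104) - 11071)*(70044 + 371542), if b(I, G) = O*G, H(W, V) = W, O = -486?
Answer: 17430724178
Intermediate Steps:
b(I, G) = -486*G
(b(H(-2, 13), -104) - 11071)*(70044 + 371542) = (-486*(-104) - 11071)*(70044 + 371542) = (50544 - 11071)*441586 = 39473*441586 = 17430724178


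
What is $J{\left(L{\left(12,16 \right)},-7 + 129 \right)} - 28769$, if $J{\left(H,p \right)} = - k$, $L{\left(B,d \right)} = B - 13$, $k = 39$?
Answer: $-28808$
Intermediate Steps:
$L{\left(B,d \right)} = -13 + B$ ($L{\left(B,d \right)} = B - 13 = -13 + B$)
$J{\left(H,p \right)} = -39$ ($J{\left(H,p \right)} = \left(-1\right) 39 = -39$)
$J{\left(L{\left(12,16 \right)},-7 + 129 \right)} - 28769 = -39 - 28769 = -28808$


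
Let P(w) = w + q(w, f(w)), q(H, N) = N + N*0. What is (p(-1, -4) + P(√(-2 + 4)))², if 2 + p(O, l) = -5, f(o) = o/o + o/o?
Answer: (5 - √2)² ≈ 12.858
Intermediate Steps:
f(o) = 2 (f(o) = 1 + 1 = 2)
q(H, N) = N (q(H, N) = N + 0 = N)
p(O, l) = -7 (p(O, l) = -2 - 5 = -7)
P(w) = 2 + w (P(w) = w + 2 = 2 + w)
(p(-1, -4) + P(√(-2 + 4)))² = (-7 + (2 + √(-2 + 4)))² = (-7 + (2 + √2))² = (-5 + √2)²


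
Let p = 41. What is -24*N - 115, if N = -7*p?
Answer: 6773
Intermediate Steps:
N = -287 (N = -7*41 = -287)
-24*N - 115 = -24*(-287) - 115 = 6888 - 115 = 6773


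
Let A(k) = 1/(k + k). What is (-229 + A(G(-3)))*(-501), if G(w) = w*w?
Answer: 688207/6 ≈ 1.1470e+5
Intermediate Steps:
G(w) = w²
A(k) = 1/(2*k)
(-229 + A(G(-3)))*(-501) = (-229 + 1/(2*((-3)²)))*(-501) = (-229 + (½)/9)*(-501) = (-229 + (½)*(⅑))*(-501) = (-229 + 1/18)*(-501) = -4121/18*(-501) = 688207/6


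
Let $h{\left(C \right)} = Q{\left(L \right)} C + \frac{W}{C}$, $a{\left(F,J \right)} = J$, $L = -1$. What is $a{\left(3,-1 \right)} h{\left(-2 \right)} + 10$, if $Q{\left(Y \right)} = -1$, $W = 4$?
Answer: $10$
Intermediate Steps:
$h{\left(C \right)} = - C + \frac{4}{C}$
$a{\left(3,-1 \right)} h{\left(-2 \right)} + 10 = - (\left(-1\right) \left(-2\right) + \frac{4}{-2}) + 10 = - (2 + 4 \left(- \frac{1}{2}\right)) + 10 = - (2 - 2) + 10 = \left(-1\right) 0 + 10 = 0 + 10 = 10$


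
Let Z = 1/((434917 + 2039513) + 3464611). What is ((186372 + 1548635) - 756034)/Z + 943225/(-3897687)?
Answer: 781440651971941354/134403 ≈ 5.8142e+12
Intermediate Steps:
Z = 1/5939041 (Z = 1/(2474430 + 3464611) = 1/5939041 ≈ 1.6838e-7)
((186372 + 1548635) - 756034)/Z + 943225/(-3897687) = ((186372 + 1548635) - 756034)/(1/5939041) + 943225/(-3897687) = (1735007 - 756034)*5939041 + 943225*(-1/3897687) = 978973*5939041 - 32525/134403 = 5814160784893 - 32525/134403 = 781440651971941354/134403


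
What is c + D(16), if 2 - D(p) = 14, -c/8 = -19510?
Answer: 156068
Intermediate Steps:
c = 156080 (c = -8*(-19510) = 156080)
D(p) = -12 (D(p) = 2 - 1*14 = 2 - 14 = -12)
c + D(16) = 156080 - 12 = 156068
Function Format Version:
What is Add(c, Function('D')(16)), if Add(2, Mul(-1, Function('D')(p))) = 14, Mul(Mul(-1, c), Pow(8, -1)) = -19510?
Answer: 156068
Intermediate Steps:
c = 156080 (c = Mul(-8, -19510) = 156080)
Function('D')(p) = -12 (Function('D')(p) = Add(2, Mul(-1, 14)) = Add(2, -14) = -12)
Add(c, Function('D')(16)) = Add(156080, -12) = 156068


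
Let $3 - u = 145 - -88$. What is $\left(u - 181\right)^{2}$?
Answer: $168921$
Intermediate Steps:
$u = -230$ ($u = 3 - \left(145 - -88\right) = 3 - \left(145 + 88\right) = 3 - 233 = -230$)
$\left(u - 181\right)^{2} = \left(-230 - 181\right)^{2} = \left(-411\right)^{2} = 168921$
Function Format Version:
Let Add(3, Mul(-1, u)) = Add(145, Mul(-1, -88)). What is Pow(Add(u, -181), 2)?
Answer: 168921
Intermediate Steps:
u = -230 (u = Add(3, Mul(-1, Add(145, Mul(-1, -88)))) = Add(3, Mul(-1, Add(145, 88))) = Add(3, Mul(-1, 233)) = Add(3, -233) = -230)
Pow(Add(u, -181), 2) = Pow(Add(-230, -181), 2) = Pow(-411, 2) = 168921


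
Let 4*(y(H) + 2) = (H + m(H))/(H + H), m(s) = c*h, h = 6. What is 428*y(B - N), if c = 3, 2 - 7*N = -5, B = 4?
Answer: -963/2 ≈ -481.50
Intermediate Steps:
N = 1 (N = 2/7 - 1/7*(-5) = 2/7 + 5/7 = 1)
m(s) = 18 (m(s) = 3*6 = 18)
y(H) = -2 + (18 + H)/(8*H) (y(H) = -2 + ((H + 18)/(H + H))/4 = -2 + ((18 + H)/((2*H)))/4 = -2 + ((18 + H)*(1/(2*H)))/4 = -2 + ((18 + H)/(2*H))/4 = -2 + (18 + H)/(8*H))
428*y(B - N) = 428*(3*(6 - 5*(4 - 1*1))/(8*(4 - 1*1))) = 428*(3*(6 - 5*(4 - 1))/(8*(4 - 1))) = 428*((3/8)*(6 - 5*3)/3) = 428*((3/8)*(1/3)*(6 - 15)) = 428*((3/8)*(1/3)*(-9)) = 428*(-9/8) = -963/2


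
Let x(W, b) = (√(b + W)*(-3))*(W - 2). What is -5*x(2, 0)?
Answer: 0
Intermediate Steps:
x(W, b) = -3*√(W + b)*(-2 + W) (x(W, b) = (√(W + b)*(-3))*(-2 + W) = (-3*√(W + b))*(-2 + W) = -3*√(W + b)*(-2 + W))
-5*x(2, 0) = -15*√(2 + 0)*(2 - 1*2) = -15*√2*(2 - 2) = -15*√2*0 = -5*0 = 0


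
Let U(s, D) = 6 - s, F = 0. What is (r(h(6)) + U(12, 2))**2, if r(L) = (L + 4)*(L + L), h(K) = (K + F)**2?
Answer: 8259876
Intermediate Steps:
h(K) = K**2 (h(K) = (K + 0)**2 = K**2)
r(L) = 2*L*(4 + L) (r(L) = (4 + L)*(2*L) = 2*L*(4 + L))
(r(h(6)) + U(12, 2))**2 = (2*6**2*(4 + 6**2) + (6 - 1*12))**2 = (2*36*(4 + 36) + (6 - 12))**2 = (2*36*40 - 6)**2 = (2880 - 6)**2 = 2874**2 = 8259876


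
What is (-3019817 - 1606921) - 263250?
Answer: -4889988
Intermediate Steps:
(-3019817 - 1606921) - 263250 = -4626738 - 263250 = -4889988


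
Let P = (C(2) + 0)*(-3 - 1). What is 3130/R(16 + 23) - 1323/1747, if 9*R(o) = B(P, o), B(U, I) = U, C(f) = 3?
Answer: -8204811/3494 ≈ -2348.3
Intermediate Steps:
P = -12 (P = (3 + 0)*(-3 - 1) = 3*(-4) = -12)
R(o) = -4/3 (R(o) = (⅑)*(-12) = -4/3)
3130/R(16 + 23) - 1323/1747 = 3130/(-4/3) - 1323/1747 = 3130*(-¾) - 1323*1/1747 = -4695/2 - 1323/1747 = -8204811/3494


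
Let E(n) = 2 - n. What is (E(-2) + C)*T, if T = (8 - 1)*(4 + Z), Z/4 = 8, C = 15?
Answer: 4788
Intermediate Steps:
Z = 32 (Z = 4*8 = 32)
T = 252 (T = (8 - 1)*(4 + 32) = 7*36 = 252)
(E(-2) + C)*T = ((2 - 1*(-2)) + 15)*252 = ((2 + 2) + 15)*252 = (4 + 15)*252 = 19*252 = 4788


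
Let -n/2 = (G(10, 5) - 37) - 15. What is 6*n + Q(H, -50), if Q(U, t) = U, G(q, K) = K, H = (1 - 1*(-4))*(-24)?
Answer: 444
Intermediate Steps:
H = -120 (H = (1 + 4)*(-24) = 5*(-24) = -120)
n = 94 (n = -2*((5 - 37) - 15) = -2*(-32 - 15) = -2*(-47) = 94)
6*n + Q(H, -50) = 6*94 - 120 = 564 - 120 = 444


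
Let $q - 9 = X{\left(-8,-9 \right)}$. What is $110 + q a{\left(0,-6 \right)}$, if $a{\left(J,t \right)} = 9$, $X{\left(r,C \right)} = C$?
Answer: $110$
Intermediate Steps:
$q = 0$ ($q = 9 - 9 = 0$)
$110 + q a{\left(0,-6 \right)} = 110 + 0 \cdot 9 = 110 + 0 = 110$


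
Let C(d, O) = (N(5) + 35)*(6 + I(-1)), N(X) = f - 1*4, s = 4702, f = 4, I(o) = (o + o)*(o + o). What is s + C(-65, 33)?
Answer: 5052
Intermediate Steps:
I(o) = 4*o² (I(o) = (2*o)*(2*o) = 4*o²)
N(X) = 0 (N(X) = 4 - 1*4 = 4 - 4 = 0)
C(d, O) = 350 (C(d, O) = (0 + 35)*(6 + 4*(-1)²) = 35*(6 + 4*1) = 35*(6 + 4) = 35*10 = 350)
s + C(-65, 33) = 4702 + 350 = 5052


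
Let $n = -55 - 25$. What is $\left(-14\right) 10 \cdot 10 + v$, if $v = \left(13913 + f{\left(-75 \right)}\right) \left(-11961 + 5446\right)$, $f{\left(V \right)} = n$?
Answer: $-90123395$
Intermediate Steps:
$n = -80$ ($n = -55 - 25 = -80$)
$f{\left(V \right)} = -80$
$v = -90121995$ ($v = \left(13913 - 80\right) \left(-11961 + 5446\right) = 13833 \left(-6515\right) = -90121995$)
$\left(-14\right) 10 \cdot 10 + v = \left(-14\right) 10 \cdot 10 - 90121995 = \left(-140\right) 10 - 90121995 = -1400 - 90121995 = -90123395$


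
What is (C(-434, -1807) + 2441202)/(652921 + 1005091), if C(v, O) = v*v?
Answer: 1314779/829006 ≈ 1.5860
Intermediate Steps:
C(v, O) = v**2
(C(-434, -1807) + 2441202)/(652921 + 1005091) = ((-434)**2 + 2441202)/(652921 + 1005091) = (188356 + 2441202)/1658012 = 2629558*(1/1658012) = 1314779/829006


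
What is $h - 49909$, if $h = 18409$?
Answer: $-31500$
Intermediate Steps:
$h - 49909 = 18409 - 49909 = -31500$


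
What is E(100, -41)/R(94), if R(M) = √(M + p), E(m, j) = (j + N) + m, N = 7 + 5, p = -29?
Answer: 71*√65/65 ≈ 8.8065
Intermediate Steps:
N = 12
E(m, j) = 12 + j + m (E(m, j) = (j + 12) + m = (12 + j) + m = 12 + j + m)
R(M) = √(-29 + M) (R(M) = √(M - 29) = √(-29 + M))
E(100, -41)/R(94) = (12 - 41 + 100)/(√(-29 + 94)) = 71/(√65) = 71*(√65/65) = 71*√65/65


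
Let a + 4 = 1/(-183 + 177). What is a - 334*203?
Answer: -406837/6 ≈ -67806.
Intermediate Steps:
a = -25/6 (a = -4 + 1/(-183 + 177) = -4 + 1/(-6) = -4 - ⅙ = -25/6 ≈ -4.1667)
a - 334*203 = -25/6 - 334*203 = -25/6 - 67802 = -406837/6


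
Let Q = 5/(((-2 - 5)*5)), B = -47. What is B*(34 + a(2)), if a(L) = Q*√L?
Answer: -1598 + 47*√2/7 ≈ -1588.5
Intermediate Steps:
Q = -⅐ (Q = 5/((-7*5)) = 5/(-35) = 5*(-1/35) = -⅐ ≈ -0.14286)
a(L) = -√L/7
B*(34 + a(2)) = -47*(34 - √2/7) = -1598 + 47*√2/7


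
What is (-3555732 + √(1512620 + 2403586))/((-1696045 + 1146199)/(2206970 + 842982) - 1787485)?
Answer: 5422405962432/2725872000283 - 4574928*√435134/2725872000283 ≈ 1.9881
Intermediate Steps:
(-3555732 + √(1512620 + 2403586))/((-1696045 + 1146199)/(2206970 + 842982) - 1787485) = (-3555732 + √3916206)/(-549846/3049952 - 1787485) = (-3555732 + 3*√435134)/(-549846*1/3049952 - 1787485) = (-3555732 + 3*√435134)/(-274923/1524976 - 1787485) = (-3555732 + 3*√435134)/(-2725872000283/1524976) = (-3555732 + 3*√435134)*(-1524976/2725872000283) = 5422405962432/2725872000283 - 4574928*√435134/2725872000283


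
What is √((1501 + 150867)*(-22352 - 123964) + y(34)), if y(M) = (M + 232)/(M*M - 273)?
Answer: I*√17382290108879554/883 ≈ 1.4931e+5*I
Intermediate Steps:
y(M) = (232 + M)/(-273 + M²) (y(M) = (232 + M)/(M² - 273) = (232 + M)/(-273 + M²))
√((1501 + 150867)*(-22352 - 123964) + y(34)) = √((1501 + 150867)*(-22352 - 123964) + (232 + 34)/(-273 + 34²)) = √(152368*(-146316) + 266/(-273 + 1156)) = √(-22293876288 + 266/883) = √(-19685492762038/883) = I*√17382290108879554/883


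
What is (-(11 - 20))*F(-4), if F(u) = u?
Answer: -36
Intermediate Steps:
(-(11 - 20))*F(-4) = -(11 - 20)*(-4) = -1*(-9)*(-4) = 9*(-4) = -36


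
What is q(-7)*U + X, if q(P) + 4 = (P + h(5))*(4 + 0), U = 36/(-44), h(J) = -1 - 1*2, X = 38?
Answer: 74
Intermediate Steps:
h(J) = -3 (h(J) = -1 - 2 = -3)
U = -9/11 (U = 36*(-1/44) = -9/11 ≈ -0.81818)
q(P) = -16 + 4*P (q(P) = -4 + (P - 3)*(4 + 0) = -4 + (-3 + P)*4 = -4 + (-12 + 4*P) = -16 + 4*P)
q(-7)*U + X = (-16 + 4*(-7))*(-9/11) + 38 = (-16 - 28)*(-9/11) + 38 = -44*(-9/11) + 38 = 36 + 38 = 74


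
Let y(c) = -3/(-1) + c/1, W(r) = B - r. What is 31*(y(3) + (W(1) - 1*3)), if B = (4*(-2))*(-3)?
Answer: 806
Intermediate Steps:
B = 24 (B = -8*(-3) = 24)
W(r) = 24 - r
y(c) = 3 + c (y(c) = -3*(-1) + c*1 = 3 + c)
31*(y(3) + (W(1) - 1*3)) = 31*((3 + 3) + ((24 - 1*1) - 1*3)) = 31*(6 + ((24 - 1) - 3)) = 31*(6 + (23 - 3)) = 31*(6 + 20) = 31*26 = 806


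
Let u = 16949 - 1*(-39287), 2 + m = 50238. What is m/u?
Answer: 12559/14059 ≈ 0.89331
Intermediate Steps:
m = 50236 (m = -2 + 50238 = 50236)
u = 56236 (u = 16949 + 39287 = 56236)
m/u = 50236/56236 = 50236*(1/56236) = 12559/14059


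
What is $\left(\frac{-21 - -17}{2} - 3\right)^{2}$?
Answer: $25$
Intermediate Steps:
$\left(\frac{-21 - -17}{2} - 3\right)^{2} = \left(\left(-21 + 17\right) \frac{1}{2} - 3\right)^{2} = \left(\left(-4\right) \frac{1}{2} - 3\right)^{2} = \left(-2 - 3\right)^{2} = \left(-5\right)^{2} = 25$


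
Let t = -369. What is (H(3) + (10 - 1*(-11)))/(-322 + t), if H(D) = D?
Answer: -24/691 ≈ -0.034732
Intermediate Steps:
(H(3) + (10 - 1*(-11)))/(-322 + t) = (3 + (10 - 1*(-11)))/(-322 - 369) = (3 + (10 + 11))/(-691) = (3 + 21)*(-1/691) = 24*(-1/691) = -24/691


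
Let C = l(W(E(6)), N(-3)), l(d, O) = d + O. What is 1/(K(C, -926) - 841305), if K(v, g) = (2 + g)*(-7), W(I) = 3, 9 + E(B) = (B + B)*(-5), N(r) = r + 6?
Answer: -1/834837 ≈ -1.1978e-6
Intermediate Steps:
N(r) = 6 + r
E(B) = -9 - 10*B (E(B) = -9 + (B + B)*(-5) = -9 + (2*B)*(-5) = -9 - 10*B)
l(d, O) = O + d
C = 6 (C = (6 - 3) + 3 = 3 + 3 = 6)
K(v, g) = -14 - 7*g
1/(K(C, -926) - 841305) = 1/((-14 - 7*(-926)) - 841305) = 1/((-14 + 6482) - 841305) = 1/(6468 - 841305) = 1/(-834837) = -1/834837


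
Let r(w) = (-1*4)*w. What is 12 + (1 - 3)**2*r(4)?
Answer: -52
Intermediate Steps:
r(w) = -4*w
12 + (1 - 3)**2*r(4) = 12 + (1 - 3)**2*(-4*4) = 12 + (-2)**2*(-16) = 12 + 4*(-16) = 12 - 64 = -52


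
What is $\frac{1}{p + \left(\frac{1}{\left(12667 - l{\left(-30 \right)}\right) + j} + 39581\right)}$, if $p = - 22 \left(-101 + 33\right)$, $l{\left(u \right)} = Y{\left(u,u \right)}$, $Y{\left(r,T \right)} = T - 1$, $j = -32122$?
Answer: $\frac{19424}{797879647} \approx 2.4345 \cdot 10^{-5}$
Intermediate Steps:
$Y{\left(r,T \right)} = -1 + T$
$l{\left(u \right)} = -1 + u$
$p = 1496$ ($p = \left(-22\right) \left(-68\right) = 1496$)
$\frac{1}{p + \left(\frac{1}{\left(12667 - l{\left(-30 \right)}\right) + j} + 39581\right)} = \frac{1}{1496 + \left(\frac{1}{\left(12667 - \left(-1 - 30\right)\right) - 32122} + 39581\right)} = \frac{1}{1496 + \left(\frac{1}{\left(12667 - -31\right) - 32122} + 39581\right)} = \frac{1}{1496 + \left(\frac{1}{\left(12667 + 31\right) - 32122} + 39581\right)} = \frac{1}{1496 + \left(\frac{1}{12698 - 32122} + 39581\right)} = \frac{1}{1496 + \left(\frac{1}{-19424} + 39581\right)} = \frac{1}{1496 + \left(- \frac{1}{19424} + 39581\right)} = \frac{1}{1496 + \frac{768821343}{19424}} = \frac{1}{\frac{797879647}{19424}} = \frac{19424}{797879647}$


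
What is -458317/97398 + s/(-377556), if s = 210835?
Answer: -32262540097/6128866548 ≈ -5.2640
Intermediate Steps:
-458317/97398 + s/(-377556) = -458317/97398 + 210835/(-377556) = -458317*1/97398 + 210835*(-1/377556) = -458317/97398 - 210835/377556 = -32262540097/6128866548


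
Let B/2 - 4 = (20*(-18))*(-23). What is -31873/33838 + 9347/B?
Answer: -105894039/280313992 ≈ -0.37777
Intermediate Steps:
B = 16568 (B = 8 + 2*((20*(-18))*(-23)) = 8 + 2*(-360*(-23)) = 8 + 2*8280 = 8 + 16560 = 16568)
-31873/33838 + 9347/B = -31873/33838 + 9347/16568 = -105894039/280313992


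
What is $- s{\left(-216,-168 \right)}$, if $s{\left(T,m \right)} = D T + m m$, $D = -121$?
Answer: $-54360$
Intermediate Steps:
$s{\left(T,m \right)} = m^{2} - 121 T$ ($s{\left(T,m \right)} = - 121 T + m m = - 121 T + m^{2} = m^{2} - 121 T$)
$- s{\left(-216,-168 \right)} = - (\left(-168\right)^{2} - -26136) = - (28224 + 26136) = \left(-1\right) 54360 = -54360$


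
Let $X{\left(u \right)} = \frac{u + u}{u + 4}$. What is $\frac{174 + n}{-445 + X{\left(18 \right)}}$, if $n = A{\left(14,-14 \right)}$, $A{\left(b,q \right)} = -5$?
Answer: $- \frac{1859}{4877} \approx -0.38118$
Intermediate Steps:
$n = -5$
$X{\left(u \right)} = \frac{2 u}{4 + u}$
$\frac{174 + n}{-445 + X{\left(18 \right)}} = \frac{174 - 5}{-445 + 2 \cdot 18 \frac{1}{4 + 18}} = \frac{169}{-445 + 2 \cdot 18 \cdot \frac{1}{22}} = \frac{169}{-445 + \frac{18}{11}} = \frac{169}{- \frac{4877}{11}} = 169 \left(- \frac{11}{4877}\right) = - \frac{1859}{4877}$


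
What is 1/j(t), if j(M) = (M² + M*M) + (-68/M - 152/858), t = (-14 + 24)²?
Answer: 10725/214490807 ≈ 5.0002e-5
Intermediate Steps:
t = 100 (t = 10² = 100)
j(M) = -76/429 - 68/M + 2*M² (j(M) = (M² + M²) + (-68/M - 152*1/858) = 2*M² + (-68/M - 76/429) = 2*M² + (-76/429 - 68/M) = -76/429 - 68/M + 2*M²)
1/j(t) = 1/(-76/429 - 68/100 + 2*100²) = 1/(-76/429 - 68*1/100 + 2*10000) = 1/(-76/429 - 17/25 + 20000) = 1/(214490807/10725) = 10725/214490807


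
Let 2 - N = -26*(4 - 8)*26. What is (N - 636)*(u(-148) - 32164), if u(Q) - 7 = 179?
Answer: 106742564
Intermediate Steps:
N = -2702 (N = 2 - (-26*(4 - 8))*26 = 2 - (-26*(-4))*26 = 2 - 104*26 = 2 - 1*2704 = 2 - 2704 = -2702)
u(Q) = 186 (u(Q) = 7 + 179 = 186)
(N - 636)*(u(-148) - 32164) = (-2702 - 636)*(186 - 32164) = -3338*(-31978) = 106742564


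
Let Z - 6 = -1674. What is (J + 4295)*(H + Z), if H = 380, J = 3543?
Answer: -10095344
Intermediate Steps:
Z = -1668 (Z = 6 - 1674 = -1668)
(J + 4295)*(H + Z) = (3543 + 4295)*(380 - 1668) = 7838*(-1288) = -10095344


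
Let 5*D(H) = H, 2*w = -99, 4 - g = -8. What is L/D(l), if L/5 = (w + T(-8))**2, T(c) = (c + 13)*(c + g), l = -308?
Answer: -87025/1232 ≈ -70.637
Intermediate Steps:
g = 12 (g = 4 - 1*(-8) = 4 + 8 = 12)
T(c) = (12 + c)*(13 + c) (T(c) = (c + 13)*(c + 12) = (13 + c)*(12 + c) = (12 + c)*(13 + c))
w = -99/2 (w = (1/2)*(-99) = -99/2 ≈ -49.500)
D(H) = H/5
L = 17405/4 (L = 5*(-99/2 + (156 + (-8)**2 + 25*(-8)))**2 = 5*(-99/2 + (156 + 64 - 200))**2 = 5*(-99/2 + 20)**2 = 5*(-59/2)**2 = 5*(3481/4) = 17405/4 ≈ 4351.3)
L/D(l) = 17405/(4*(((1/5)*(-308)))) = 17405/(4*(-308/5)) = (17405/4)*(-5/308) = -87025/1232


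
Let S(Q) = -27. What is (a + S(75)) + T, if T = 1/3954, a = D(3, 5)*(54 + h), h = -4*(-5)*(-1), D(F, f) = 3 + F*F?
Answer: 1506475/3954 ≈ 381.00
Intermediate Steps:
D(F, f) = 3 + F**2
h = -20 (h = 20*(-1) = -20)
a = 408 (a = (3 + 3**2)*(54 - 20) = (3 + 9)*34 = 12*34 = 408)
T = 1/3954 ≈ 0.00025291
(a + S(75)) + T = (408 - 27) + 1/3954 = 381 + 1/3954 = 1506475/3954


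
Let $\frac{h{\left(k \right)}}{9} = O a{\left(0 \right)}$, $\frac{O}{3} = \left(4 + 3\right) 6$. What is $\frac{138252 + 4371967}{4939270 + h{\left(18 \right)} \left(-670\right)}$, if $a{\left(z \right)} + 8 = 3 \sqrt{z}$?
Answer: $\frac{644317}{1573930} \approx 0.40937$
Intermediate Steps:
$a{\left(z \right)} = -8 + 3 \sqrt{z}$
$O = 126$ ($O = 3 \left(4 + 3\right) 6 = 3 \cdot 7 \cdot 6 = 3 \cdot 42 = 126$)
$h{\left(k \right)} = -9072$ ($h{\left(k \right)} = 9 \cdot 126 \left(-8 + 3 \sqrt{0}\right) = 9 \cdot 126 \left(-8 + 3 \cdot 0\right) = 9 \cdot 126 \left(-8 + 0\right) = 9 \cdot 126 \left(-8\right) = 9 \left(-1008\right) = -9072$)
$\frac{138252 + 4371967}{4939270 + h{\left(18 \right)} \left(-670\right)} = \frac{138252 + 4371967}{4939270 - -6078240} = \frac{4510219}{4939270 + 6078240} = \frac{4510219}{11017510} = 4510219 \cdot \frac{1}{11017510} = \frac{644317}{1573930}$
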